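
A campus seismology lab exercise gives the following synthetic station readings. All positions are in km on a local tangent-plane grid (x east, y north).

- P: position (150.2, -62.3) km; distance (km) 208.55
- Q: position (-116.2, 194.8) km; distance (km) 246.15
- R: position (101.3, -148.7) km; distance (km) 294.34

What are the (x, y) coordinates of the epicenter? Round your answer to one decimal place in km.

Circle about each station: (x − 150.2)² + (y + 62.3)² = 208.55²; (x + 116.2)² + (y − 194.8)² = 246.15²; (x − 101.3)² + (y + 148.7)² = 294.34².
Subtracting pairs of circle equations eliminates x²+y² and gives linear equations (the radical axes):
-532.8 x + 514.2 y = 7911.43
-97.8 x − 172.8 y = -37210.88
Solving the 2×2 system: x ≈ 124.8, y ≈ 144.7 km.
Check against P (with the unrounded x, y): √((x − 150.2)²+(y + 62.3)²) = 208.56 ≈ 208.55 km. ✓

124.8 km east, 144.7 km north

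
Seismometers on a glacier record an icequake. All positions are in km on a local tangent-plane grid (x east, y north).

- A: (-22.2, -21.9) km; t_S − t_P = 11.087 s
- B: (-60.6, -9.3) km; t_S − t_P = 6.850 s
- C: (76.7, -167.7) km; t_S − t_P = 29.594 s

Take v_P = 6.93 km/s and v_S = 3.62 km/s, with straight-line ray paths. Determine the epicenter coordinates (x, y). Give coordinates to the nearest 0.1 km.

(-105.0, -36.2)

Distance from S−P lag: d = Δt · v_P v_S / (v_P − v_S) = Δt · (6.93·3.62)/(6.93−3.62) ≈ 7.5790·Δt.
So d_A = 84.03, d_B = 51.92, d_C = 224.29 km.
Circle about each station: (x + 22.2)² + (y + 21.9)² = 84.03²; (x + 60.6)² + (y + 9.3)² = 51.92²; (x − 76.7)² + (y + 167.7)² = 224.29².
Subtracting the A equation from the B and C equations removes the quadratic terms:
-76.8 x + 25.2 y = 7151.75
197.8 x − 291.6 y = -10211.23
Solving the 2×2 system: x ≈ -105.0, y ≈ -36.2 km.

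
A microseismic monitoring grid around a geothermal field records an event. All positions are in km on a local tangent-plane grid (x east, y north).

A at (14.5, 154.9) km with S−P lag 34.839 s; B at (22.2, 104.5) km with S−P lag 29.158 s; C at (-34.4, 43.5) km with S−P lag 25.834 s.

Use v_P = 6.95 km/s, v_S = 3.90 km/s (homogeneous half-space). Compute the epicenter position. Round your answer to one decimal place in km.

x ≈ 99.9 km, y ≈ -142.7 km

Distance from S−P lag: d = Δt · v_P v_S / (v_P − v_S) = Δt · (6.95·3.90)/(6.95−3.90) ≈ 8.8869·Δt.
So d_A = 309.61, d_B = 259.12, d_C = 229.58 km.
Circle about each station: (x − 14.5)² + (y − 154.9)² = 309.61²; (x − 22.2)² + (y − 104.5)² = 259.12²; (x + 34.4)² + (y − 43.5)² = 229.58².
Subtracting the A equation from the B and C equations removes the quadratic terms:
15.4 x − 100.8 y = 15924.01
-97.8 x − 222.8 y = 22022.73
Solving the 2×2 system: x ≈ 99.9, y ≈ -142.7 km.
Check against A (with the unrounded x, y): √((x − 14.5)²+(y − 154.9)²) = 309.63 ≈ 309.61 km. ✓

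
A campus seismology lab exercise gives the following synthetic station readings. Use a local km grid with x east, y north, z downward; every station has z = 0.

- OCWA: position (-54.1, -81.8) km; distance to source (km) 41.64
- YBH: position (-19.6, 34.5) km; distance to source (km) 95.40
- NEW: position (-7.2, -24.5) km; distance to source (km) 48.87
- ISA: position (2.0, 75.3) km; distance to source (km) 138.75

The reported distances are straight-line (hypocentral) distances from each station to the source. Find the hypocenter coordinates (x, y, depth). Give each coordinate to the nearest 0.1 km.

Each station gives a sphere (x−x_i)² + (y−y_i)² + z² = d_i² (stations at z=0).
Subtracting the OCWA sphere from YBH and NEW: z² cancels, leaving linear equations in x and y:
69.0 x + 232.6 y = -15410.91
93.8 x + 114.6 y = -9620.35
Solving: x ≈ -33.903, y ≈ -56.198 km (keep extra digits for the depth step; rounded: -33.9, -56.2).
Then from the OCWA sphere: z² = 41.64² − (x + 54.1)² − (y + 81.8)² with x = -33.903, y = -56.198, so z ≈ 25.894 ≈ 25.9 km.
Check against ISA (with the unrounded solution): distance 138.75 ≈ 138.75 km. ✓

(-33.9, -56.2, 25.9)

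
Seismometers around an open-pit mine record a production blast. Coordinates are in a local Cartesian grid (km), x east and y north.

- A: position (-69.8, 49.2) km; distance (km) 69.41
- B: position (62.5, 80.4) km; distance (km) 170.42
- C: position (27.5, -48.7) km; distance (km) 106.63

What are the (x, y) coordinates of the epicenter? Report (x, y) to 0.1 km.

-75.2 km east, -20.0 km north

Circle about each station: (x + 69.8)² + (y − 49.2)² = 69.41²; (x − 62.5)² + (y − 80.4)² = 170.42²; (x − 27.5)² + (y + 48.7)² = 106.63².
Subtracting the A equation from the B and C equations removes the quadratic terms:
264.6 x + 62.4 y = -21147.50
194.6 x − 195.8 y = -10716.95
Solving the 2×2 system: x ≈ -75.2, y ≈ -20.0 km.
Check against A (with the unrounded x, y): √((x + 69.8)²+(y − 49.2)²) = 69.42 ≈ 69.41 km. ✓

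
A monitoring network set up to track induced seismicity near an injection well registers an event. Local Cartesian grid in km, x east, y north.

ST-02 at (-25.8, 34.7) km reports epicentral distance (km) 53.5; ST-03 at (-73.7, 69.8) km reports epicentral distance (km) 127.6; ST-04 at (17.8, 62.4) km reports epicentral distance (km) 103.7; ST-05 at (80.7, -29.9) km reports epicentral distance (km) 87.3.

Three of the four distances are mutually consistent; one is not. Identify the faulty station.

ST-02

Solve using three stations at a time. Using ST-03, ST-04, ST-05 (subtract circle equations pairwise → linear system) gives (x, y) ≈ (-6.2, -38.5).
Distances from that point to each station vs reported:
  ST-02: calculated 75.8 vs reported 53.5 → residual 22.3 km
  ST-03: calculated 127.6 vs reported 127.6 → residual 0.0 km
  ST-04: calculated 103.7 vs reported 103.7 → residual 0.0 km
  ST-05: calculated 87.3 vs reported 87.3 → residual 0.0 km
ST-03, ST-04, ST-05 are mutually consistent (residuals ≈ 0); ST-02 is off by 22.3 km.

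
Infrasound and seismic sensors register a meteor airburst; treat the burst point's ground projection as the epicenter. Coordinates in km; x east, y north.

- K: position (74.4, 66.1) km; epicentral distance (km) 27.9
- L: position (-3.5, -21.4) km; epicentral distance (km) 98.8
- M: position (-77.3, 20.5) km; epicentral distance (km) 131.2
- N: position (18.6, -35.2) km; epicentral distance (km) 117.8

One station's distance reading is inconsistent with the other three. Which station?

Solve using three stations at a time. Using K, L, M (subtract circle equations pairwise → linear system) gives (x, y) ≈ (46.6, 63.8).
Distances from that point to each station vs reported:
  K: calculated 27.9 vs reported 27.9 → residual 0.0 km
  L: calculated 98.8 vs reported 98.8 → residual 0.0 km
  M: calculated 131.2 vs reported 131.2 → residual 0.0 km
  N: calculated 102.9 vs reported 117.8 → residual 14.9 km
K, L, M are mutually consistent (residuals ≈ 0); N is off by 14.9 km.

N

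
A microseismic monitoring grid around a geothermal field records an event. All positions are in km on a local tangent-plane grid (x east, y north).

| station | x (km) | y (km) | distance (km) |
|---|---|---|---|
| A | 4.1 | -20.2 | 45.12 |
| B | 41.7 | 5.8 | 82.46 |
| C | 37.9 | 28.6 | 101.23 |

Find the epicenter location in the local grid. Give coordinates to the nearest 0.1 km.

Circle about each station: (x − 4.1)² + (y + 20.2)² = 45.12²; (x − 41.7)² + (y − 5.8)² = 82.46²; (x − 37.9)² + (y − 28.6)² = 101.23².
Subtracting pairs of circle equations eliminates x²+y² and gives linear equations (the radical axes):
75.2 x + 52.0 y = -3416.16
67.6 x + 97.6 y = -6382.18
Solving the 2×2 system: x ≈ -0.4, y ≈ -65.1 km.

-0.4 km east, -65.1 km north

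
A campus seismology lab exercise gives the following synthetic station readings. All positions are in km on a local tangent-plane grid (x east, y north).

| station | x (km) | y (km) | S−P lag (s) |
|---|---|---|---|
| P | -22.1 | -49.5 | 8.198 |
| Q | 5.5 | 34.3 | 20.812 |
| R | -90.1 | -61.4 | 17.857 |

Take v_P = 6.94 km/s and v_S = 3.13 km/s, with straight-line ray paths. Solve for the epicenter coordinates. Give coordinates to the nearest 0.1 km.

Distance from S−P lag: d = Δt · v_P v_S / (v_P − v_S) = Δt · (6.94·3.13)/(6.94−3.13) ≈ 5.7014·Δt.
So d_P = 46.74, d_Q = 118.66, d_R = 101.81 km.
Circle about each station: (x + 22.1)² + (y + 49.5)² = 46.74²; (x − 5.5)² + (y − 34.3)² = 118.66²; (x + 90.1)² + (y + 61.4)² = 101.81².
Subtracting the P equation from the Q and R equations removes the quadratic terms:
55.2 x + 167.6 y = -13627.49
-136.0 x − 23.8 y = 768.66
Solving the 2×2 system: x ≈ 9.1, y ≈ -84.3 km.

x ≈ 9.1 km, y ≈ -84.3 km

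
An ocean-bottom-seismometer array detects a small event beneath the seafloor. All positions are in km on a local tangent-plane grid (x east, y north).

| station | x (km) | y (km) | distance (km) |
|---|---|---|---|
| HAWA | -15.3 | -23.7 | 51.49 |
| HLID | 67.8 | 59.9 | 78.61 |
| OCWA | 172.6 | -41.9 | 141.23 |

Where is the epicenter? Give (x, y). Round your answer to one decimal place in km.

x ≈ 34.7 km, y ≈ -11.4 km

Circle about each station: (x + 15.3)² + (y + 23.7)² = 51.49²; (x − 67.8)² + (y − 59.9)² = 78.61²; (x − 172.6)² + (y + 41.9)² = 141.23².
Subtracting the HAWA equation from the HLID and OCWA equations removes the quadratic terms:
166.2 x + 167.2 y = 3860.76
375.8 x − 36.4 y = 13455.90
Solving the 2×2 system: x ≈ 34.7, y ≈ -11.4 km.
Check against HAWA (with the unrounded x, y): √((x + 15.3)²+(y + 23.7)²) = 51.49 ≈ 51.49 km. ✓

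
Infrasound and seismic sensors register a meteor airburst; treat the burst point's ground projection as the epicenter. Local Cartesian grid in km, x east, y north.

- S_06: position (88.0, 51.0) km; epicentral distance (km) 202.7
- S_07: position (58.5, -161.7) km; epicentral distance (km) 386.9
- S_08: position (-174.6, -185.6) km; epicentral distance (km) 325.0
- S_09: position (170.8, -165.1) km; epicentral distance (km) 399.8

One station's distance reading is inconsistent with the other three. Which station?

Solve using three stations at a time. Using S_06, S_08, S_09 (subtract circle equations pairwise → linear system) gives (x, y) ≈ (-98.5, 130.4).
Distances from that point to each station vs reported:
  S_06: calculated 202.7 vs reported 202.7 → residual 0.0 km
  S_07: calculated 331.6 vs reported 386.9 → residual 55.3 km
  S_08: calculated 325.0 vs reported 325.0 → residual 0.0 km
  S_09: calculated 399.8 vs reported 399.8 → residual 0.0 km
S_06, S_08, S_09 are mutually consistent (residuals ≈ 0); S_07 is off by 55.3 km.

S_07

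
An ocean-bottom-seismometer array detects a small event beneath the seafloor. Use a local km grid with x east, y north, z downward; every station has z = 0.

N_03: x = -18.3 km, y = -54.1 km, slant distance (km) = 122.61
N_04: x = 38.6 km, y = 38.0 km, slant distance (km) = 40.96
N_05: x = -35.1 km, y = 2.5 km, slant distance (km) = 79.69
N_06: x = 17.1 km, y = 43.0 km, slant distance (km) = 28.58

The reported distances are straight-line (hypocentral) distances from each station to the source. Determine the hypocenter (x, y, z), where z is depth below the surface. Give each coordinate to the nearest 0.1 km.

x ≈ 13.0 km, y ≈ 62.7 km, depth ≈ 20.3 km

Each station gives a sphere (x−x_i)² + (y−y_i)² + z² = d_i² (stations at z=0).
Subtracting the N_03 sphere from N_04 and N_05: z² cancels, leaving linear equations in x and y:
113.8 x + 184.2 y = 13027.75
-33.6 x + 113.2 y = 6659.28
Solving: x ≈ 13.009, y ≈ 62.689 km (keep extra digits for the depth step; rounded: 13.0, 62.7).
Then from the N_03 sphere: z² = 122.61² − (x + 18.3)² − (y + 54.1)² with x = 13.009, y = 62.689, so z ≈ 20.329 ≈ 20.3 km.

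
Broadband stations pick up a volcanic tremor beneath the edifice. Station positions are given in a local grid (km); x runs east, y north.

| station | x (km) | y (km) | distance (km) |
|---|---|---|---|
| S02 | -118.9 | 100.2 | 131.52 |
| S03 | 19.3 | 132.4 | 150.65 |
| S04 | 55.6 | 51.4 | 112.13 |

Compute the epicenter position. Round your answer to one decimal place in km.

Circle about each station: (x + 118.9)² + (y − 100.2)² = 131.52²; (x − 19.3)² + (y − 132.4)² = 150.65²; (x − 55.6)² + (y − 51.4)² = 112.13².
Subtracting the S02 equation from the S03 and S04 equations removes the quadratic terms:
276.4 x + 64.4 y = -11672.91
349.0 x − 97.6 y = -13719.56
Solving the 2×2 system: x ≈ -40.9, y ≈ -5.7 km.

(-40.9, -5.7)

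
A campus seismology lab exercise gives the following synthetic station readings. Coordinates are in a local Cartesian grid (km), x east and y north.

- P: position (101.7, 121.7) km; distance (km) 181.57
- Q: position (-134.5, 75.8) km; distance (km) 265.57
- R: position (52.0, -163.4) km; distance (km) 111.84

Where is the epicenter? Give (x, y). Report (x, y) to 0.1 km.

93.9 km east, -59.7 km north

Circle about each station: (x − 101.7)² + (y − 121.7)² = 181.57²; (x + 134.5)² + (y − 75.8)² = 265.57²; (x − 52.0)² + (y + 163.4)² = 111.84².
Subtracting the P equation from the Q and R equations removes the quadratic terms:
-472.4 x − 91.8 y = -38877.65
-99.4 x − 570.2 y = 24709.26
Solving the 2×2 system: x ≈ 93.9, y ≈ -59.7 km.
Check against P (with the unrounded x, y): √((x − 101.7)²+(y − 121.7)²) = 181.57 ≈ 181.57 km. ✓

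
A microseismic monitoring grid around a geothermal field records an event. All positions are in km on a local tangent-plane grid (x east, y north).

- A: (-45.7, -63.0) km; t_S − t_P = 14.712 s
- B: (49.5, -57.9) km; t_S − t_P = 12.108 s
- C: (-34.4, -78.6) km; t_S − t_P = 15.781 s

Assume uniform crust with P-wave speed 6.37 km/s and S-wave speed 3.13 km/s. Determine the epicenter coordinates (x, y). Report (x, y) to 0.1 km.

Distance from S−P lag: d = Δt · v_P v_S / (v_P − v_S) = Δt · (6.37·3.13)/(6.37−3.13) ≈ 6.1537·Δt.
So d_A = 90.53, d_B = 74.51, d_C = 97.11 km.
Circle about each station: (x + 45.7)² + (y + 63.0)² = 90.53²; (x − 49.5)² + (y + 57.9)² = 74.51²; (x + 34.4)² + (y + 78.6)² = 97.11².
Subtracting the A equation from the B and C equations removes the quadratic terms:
190.4 x + 10.2 y = 2389.11
22.6 x − 31.2 y = 69.16
Solving the 2×2 system: x ≈ 12.2, y ≈ 6.6 km.

(12.2, 6.6)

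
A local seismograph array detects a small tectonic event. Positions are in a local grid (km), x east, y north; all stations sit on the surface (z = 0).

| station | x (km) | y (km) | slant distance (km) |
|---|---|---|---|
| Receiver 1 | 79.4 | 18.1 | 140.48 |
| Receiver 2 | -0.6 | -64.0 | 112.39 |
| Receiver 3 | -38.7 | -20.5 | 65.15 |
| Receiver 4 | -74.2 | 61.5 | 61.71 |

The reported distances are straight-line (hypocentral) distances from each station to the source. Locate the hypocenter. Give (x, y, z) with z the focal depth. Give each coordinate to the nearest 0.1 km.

Each station gives a sphere (x−x_i)² + (y−y_i)² + z² = d_i² (stations at z=0).
Subtracting the Receiver 1 sphere from Receiver 2 and Receiver 3: z² cancels, leaving linear equations in x and y:
-160.0 x − 164.2 y = 4567.51
-236.2 x − 77.2 y = 10776.08
Solving: x ≈ -53.602, y ≈ 24.415 km (keep extra digits for the depth step; rounded: -53.6, 24.4).
Then from the Receiver 1 sphere: z² = 140.48² − (x − 79.4)² − (y − 18.1)² with x = -53.602, y = 24.415, so z ≈ 44.780 ≈ 44.8 km.

x ≈ -53.6 km, y ≈ 24.4 km, depth ≈ 44.8 km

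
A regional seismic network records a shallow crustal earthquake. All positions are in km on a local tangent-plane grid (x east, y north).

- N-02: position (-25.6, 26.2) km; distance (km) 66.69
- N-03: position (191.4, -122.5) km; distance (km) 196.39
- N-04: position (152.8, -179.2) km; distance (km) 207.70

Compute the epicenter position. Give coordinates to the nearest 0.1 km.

Circle about each station: (x + 25.6)² + (y − 26.2)² = 66.69²; (x − 191.4)² + (y + 122.5)² = 196.39²; (x − 152.8)² + (y + 179.2)² = 207.70².
Subtracting the N-02 equation from the N-03 and N-04 equations removes the quadratic terms:
434.0 x − 297.4 y = 16176.93
356.8 x − 410.8 y = 15426.95
Solving the 2×2 system: x ≈ 28.5, y ≈ -12.8 km.
Check against N-02 (with the unrounded x, y): √((x + 25.6)²+(y − 26.2)²) = 66.69 ≈ 66.69 km. ✓

x ≈ 28.5 km, y ≈ -12.8 km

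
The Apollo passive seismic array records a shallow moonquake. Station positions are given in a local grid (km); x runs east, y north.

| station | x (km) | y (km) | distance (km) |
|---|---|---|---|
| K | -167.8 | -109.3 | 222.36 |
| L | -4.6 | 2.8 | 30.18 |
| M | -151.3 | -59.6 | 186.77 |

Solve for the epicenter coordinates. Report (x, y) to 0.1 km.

x ≈ 25.5 km, y ≈ 0.6 km

Circle about each station: (x + 167.8)² + (y + 109.3)² = 222.36²; (x + 4.6)² + (y − 2.8)² = 30.18²; (x + 151.3)² + (y + 59.6)² = 186.77².
Subtracting the K equation from the L and M equations removes the quadratic terms:
326.4 x + 224.2 y = 8458.81
33.0 x + 99.4 y = 901.46
Solving the 2×2 system: x ≈ 25.5, y ≈ 0.6 km.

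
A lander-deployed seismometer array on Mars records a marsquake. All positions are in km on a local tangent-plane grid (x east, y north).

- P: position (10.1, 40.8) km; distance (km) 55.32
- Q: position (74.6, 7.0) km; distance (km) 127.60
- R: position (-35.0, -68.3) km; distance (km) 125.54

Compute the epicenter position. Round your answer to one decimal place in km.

Circle about each station: (x − 10.1)² + (y − 40.8)² = 55.32²; (x − 74.6)² + (y − 7.0)² = 127.60²; (x + 35.0)² + (y + 68.3)² = 125.54².
Subtracting the P equation from the Q and R equations removes the quadratic terms:
129.0 x − 67.6 y = -9373.95
-90.2 x − 218.2 y = -8576.75
Solving the 2×2 system: x ≈ -42.8, y ≈ 57.0 km.

x ≈ -42.8 km, y ≈ 57.0 km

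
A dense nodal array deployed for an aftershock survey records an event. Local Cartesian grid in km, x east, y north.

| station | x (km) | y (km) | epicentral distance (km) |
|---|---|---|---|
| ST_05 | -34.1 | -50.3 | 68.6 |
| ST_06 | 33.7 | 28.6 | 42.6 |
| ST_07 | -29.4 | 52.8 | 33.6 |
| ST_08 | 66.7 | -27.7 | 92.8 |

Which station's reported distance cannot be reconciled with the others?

Solve using three stations at a time. Using ST_06, ST_07, ST_08 (subtract circle equations pairwise → linear system) gives (x, y) ≈ (-8.8, 26.2).
Distances from that point to each station vs reported:
  ST_05: calculated 80.6 vs reported 68.6 → residual 12.0 km
  ST_06: calculated 42.6 vs reported 42.6 → residual 0.0 km
  ST_07: calculated 33.6 vs reported 33.6 → residual 0.0 km
  ST_08: calculated 92.8 vs reported 92.8 → residual 0.0 km
ST_06, ST_07, ST_08 are mutually consistent (residuals ≈ 0); ST_05 is off by 12.0 km.

ST_05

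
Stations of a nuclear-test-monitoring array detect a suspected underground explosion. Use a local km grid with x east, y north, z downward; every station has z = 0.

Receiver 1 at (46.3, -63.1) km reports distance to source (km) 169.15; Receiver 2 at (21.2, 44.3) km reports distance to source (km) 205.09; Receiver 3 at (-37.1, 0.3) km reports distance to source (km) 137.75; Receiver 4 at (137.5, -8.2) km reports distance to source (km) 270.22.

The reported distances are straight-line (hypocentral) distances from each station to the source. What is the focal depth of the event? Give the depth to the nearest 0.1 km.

z ≈ 50.4 km

Each station gives a sphere (x−x_i)² + (y−y_i)² + z² = d_i² (stations at z=0).
Subtracting the Receiver 1 sphere from Receiver 2 and Receiver 3: z² cancels, leaving linear equations in x and y:
-50.2 x + 214.8 y = -17163.56
-166.8 x + 126.8 y = 4887.86
Solving: x ≈ -109.501, y ≈ -105.496 km (keep extra digits for the depth step; rounded: -109.5, -105.5).
Then from the Receiver 1 sphere: z² = 169.15² − (x − 46.3)² − (y + 63.1)² with x = -109.501, y = -105.496, so z ≈ 50.402 ≈ 50.4 km.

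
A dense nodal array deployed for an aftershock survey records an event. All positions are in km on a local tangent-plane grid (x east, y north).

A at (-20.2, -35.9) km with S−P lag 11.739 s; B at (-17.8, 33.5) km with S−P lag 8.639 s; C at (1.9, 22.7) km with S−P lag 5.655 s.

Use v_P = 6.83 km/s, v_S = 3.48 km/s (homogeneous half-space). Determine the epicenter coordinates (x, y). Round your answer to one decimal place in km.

Distance from S−P lag: d = Δt · v_P v_S / (v_P − v_S) = Δt · (6.83·3.48)/(6.83−3.48) ≈ 7.0950·Δt.
So d_A = 83.29, d_B = 61.29, d_C = 40.12 km.
Circle about each station: (x + 20.2)² + (y + 35.9)² = 83.29²; (x + 17.8)² + (y − 33.5)² = 61.29²; (x − 1.9)² + (y − 22.7)² = 40.12².
Subtracting the A equation from the B and C equations removes the quadratic terms:
4.8 x + 138.8 y = 2923.00
44.2 x + 117.2 y = 4149.66
Solving the 2×2 system: x ≈ 41.9, y ≈ 19.6 km.
Check against A (with the unrounded x, y): √((x + 20.2)²+(y + 35.9)²) = 83.28 ≈ 83.29 km. ✓

41.9 km east, 19.6 km north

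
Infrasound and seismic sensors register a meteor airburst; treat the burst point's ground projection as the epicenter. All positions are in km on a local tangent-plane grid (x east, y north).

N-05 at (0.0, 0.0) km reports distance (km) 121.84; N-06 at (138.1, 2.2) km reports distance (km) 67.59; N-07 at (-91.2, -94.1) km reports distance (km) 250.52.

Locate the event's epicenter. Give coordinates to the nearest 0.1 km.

Circle about each station: x² + y² = 121.84²; (x − 138.1)² + (y − 2.2)² = 67.59²; (x + 91.2)² + (y + 94.1)² = 250.52².
Subtracting the N-05 equation from the N-06 and N-07 equations removes the quadratic terms:
276.2 x + 4.4 y = 29353.03
-182.4 x − 188.2 y = -30743.03
Solving the 2×2 system: x ≈ 105.3, y ≈ 61.3 km.
Check against N-05 (with the unrounded x, y): √(x²+y²) = 121.84 ≈ 121.84 km. ✓

105.3 km east, 61.3 km north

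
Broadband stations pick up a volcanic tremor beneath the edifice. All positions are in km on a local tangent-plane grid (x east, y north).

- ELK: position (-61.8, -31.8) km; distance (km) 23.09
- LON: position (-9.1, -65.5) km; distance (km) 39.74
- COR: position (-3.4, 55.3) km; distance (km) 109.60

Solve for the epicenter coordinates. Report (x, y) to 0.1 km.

Circle about each station: (x + 61.8)² + (y + 31.8)² = 23.09²; (x + 9.1)² + (y + 65.5)² = 39.74²; (x + 3.4)² + (y − 55.3)² = 109.60².
Subtracting pairs of circle equations eliminates x²+y² and gives linear equations (the radical axes):
105.4 x − 67.4 y = -1503.54
116.8 x + 174.2 y = -13239.84
Solving the 2×2 system: x ≈ -44.0, y ≈ -46.5 km.

x ≈ -44.0 km, y ≈ -46.5 km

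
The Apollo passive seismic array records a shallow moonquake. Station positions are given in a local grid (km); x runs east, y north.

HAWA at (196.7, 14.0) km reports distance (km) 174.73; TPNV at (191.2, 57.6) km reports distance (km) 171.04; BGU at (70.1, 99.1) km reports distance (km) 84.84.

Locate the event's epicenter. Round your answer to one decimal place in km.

Circle about each station: (x − 196.7)² + (y − 14.0)² = 174.73²; (x − 191.2)² + (y − 57.6)² = 171.04²; (x − 70.1)² + (y − 99.1)² = 84.84².
Subtracting the HAWA equation from the TPNV and BGU equations removes the quadratic terms:
-11.0 x + 87.2 y = 2264.20
-253.2 x + 170.2 y = -819.32
Solving the 2×2 system: x ≈ 22.6, y ≈ 28.8 km.
Check against HAWA (with the unrounded x, y): √((x − 196.7)²+(y − 14.0)²) = 174.72 ≈ 174.73 km. ✓

22.6 km east, 28.8 km north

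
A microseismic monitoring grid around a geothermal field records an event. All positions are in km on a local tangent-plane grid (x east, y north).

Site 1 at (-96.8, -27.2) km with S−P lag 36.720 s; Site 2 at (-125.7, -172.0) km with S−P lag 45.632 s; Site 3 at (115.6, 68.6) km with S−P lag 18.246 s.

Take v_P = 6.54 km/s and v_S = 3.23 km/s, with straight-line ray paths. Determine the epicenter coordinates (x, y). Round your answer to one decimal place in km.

Distance from S−P lag: d = Δt · v_P v_S / (v_P − v_S) = Δt · (6.54·3.23)/(6.54−3.23) ≈ 6.3819·Δt.
So d_Site 1 = 234.34, d_Site 2 = 291.22, d_Site 3 = 116.44 km.
Circle about each station: (x + 96.8)² + (y + 27.2)² = 234.34²; (x + 125.7)² + (y + 172.0)² = 291.22²; (x − 115.6)² + (y − 68.6)² = 116.44².
Subtracting the Site 1 equation from the Site 2 and Site 3 equations removes the quadratic terms:
-57.8 x − 289.6 y = 5380.56
424.8 x + 191.6 y = 49316.20
Solving the 2×2 system: x ≈ 136.8, y ≈ -45.9 km.

136.8 km east, -45.9 km north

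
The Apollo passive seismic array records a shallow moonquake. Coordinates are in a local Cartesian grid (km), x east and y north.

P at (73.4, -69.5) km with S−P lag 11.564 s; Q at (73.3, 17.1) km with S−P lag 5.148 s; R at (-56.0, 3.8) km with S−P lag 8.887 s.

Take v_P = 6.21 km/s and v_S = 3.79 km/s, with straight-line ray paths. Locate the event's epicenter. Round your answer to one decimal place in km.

Distance from S−P lag: d = Δt · v_P v_S / (v_P − v_S) = Δt · (6.21·3.79)/(6.21−3.79) ≈ 9.7256·Δt.
So d_P = 112.47, d_Q = 50.07, d_R = 86.43 km.
Circle about each station: (x − 73.4)² + (y + 69.5)² = 112.47²; (x − 73.3)² + (y − 17.1)² = 50.07²; (x + 56.0)² + (y − 3.8)² = 86.43².
Subtracting pairs of circle equations eliminates x²+y² and gives linear equations (the radical axes):
-0.2 x + 173.2 y = 5589.99
-258.8 x + 146.6 y = -1888.01
Solving the 2×2 system: x ≈ 25.6, y ≈ 32.3 km.

25.6 km east, 32.3 km north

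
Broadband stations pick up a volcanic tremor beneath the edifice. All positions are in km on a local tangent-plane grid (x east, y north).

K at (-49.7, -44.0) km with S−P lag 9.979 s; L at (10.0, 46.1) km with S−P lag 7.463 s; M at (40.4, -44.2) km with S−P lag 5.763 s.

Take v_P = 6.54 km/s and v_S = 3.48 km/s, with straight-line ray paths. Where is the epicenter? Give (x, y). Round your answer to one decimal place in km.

15.8 km east, -9.1 km north

Distance from S−P lag: d = Δt · v_P v_S / (v_P − v_S) = Δt · (6.54·3.48)/(6.54−3.48) ≈ 7.4376·Δt.
So d_K = 74.22, d_L = 55.51, d_M = 42.86 km.
Circle about each station: (x + 49.7)² + (y + 44.0)² = 74.22²; (x − 10.0)² + (y − 46.1)² = 55.51²; (x − 40.4)² + (y + 44.2)² = 42.86².
Subtracting pairs of circle equations eliminates x²+y² and gives linear equations (the radical axes):
119.4 x + 180.2 y = 246.37
180.2 x − 0.4 y = 2851.34
Solving the 2×2 system: x ≈ 15.8, y ≈ -9.1 km.
Check against K (with the unrounded x, y): √((x + 49.7)²+(y + 44.0)²) = 74.22 ≈ 74.22 km. ✓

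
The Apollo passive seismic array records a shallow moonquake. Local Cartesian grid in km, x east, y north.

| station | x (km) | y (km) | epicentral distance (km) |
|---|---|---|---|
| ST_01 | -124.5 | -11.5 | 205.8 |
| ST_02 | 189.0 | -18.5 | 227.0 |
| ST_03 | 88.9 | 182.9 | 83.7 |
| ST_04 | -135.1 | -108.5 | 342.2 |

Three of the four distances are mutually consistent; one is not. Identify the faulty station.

Solve using three stations at a time. Using ST_01, ST_02, ST_03 (subtract circle equations pairwise → linear system) gives (x, y) ≈ (20.9, 134.1).
Distances from that point to each station vs reported:
  ST_01: calculated 205.8 vs reported 205.8 → residual 0.0 km
  ST_02: calculated 227.0 vs reported 227.0 → residual 0.0 km
  ST_03: calculated 83.7 vs reported 83.7 → residual 0.0 km
  ST_04: calculated 288.4 vs reported 342.2 → residual 53.8 km
ST_01, ST_02, ST_03 are mutually consistent (residuals ≈ 0); ST_04 is off by 53.8 km.

ST_04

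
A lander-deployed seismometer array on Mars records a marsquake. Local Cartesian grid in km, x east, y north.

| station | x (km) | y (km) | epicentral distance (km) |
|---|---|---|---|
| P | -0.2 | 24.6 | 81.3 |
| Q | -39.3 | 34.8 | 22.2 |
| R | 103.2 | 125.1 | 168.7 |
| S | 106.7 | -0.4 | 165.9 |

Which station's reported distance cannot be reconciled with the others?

Solve using three stations at a time. Using Q, R, S (subtract circle equations pairwise → linear system) gives (x, y) ≈ (-49.9, 54.3).
Distances from that point to each station vs reported:
  P: calculated 57.9 vs reported 81.3 → residual 23.4 km
  Q: calculated 22.2 vs reported 22.2 → residual 0.0 km
  R: calculated 168.7 vs reported 168.7 → residual 0.0 km
  S: calculated 165.9 vs reported 165.9 → residual 0.0 km
Q, R, S are mutually consistent (residuals ≈ 0); P is off by 23.4 km.

P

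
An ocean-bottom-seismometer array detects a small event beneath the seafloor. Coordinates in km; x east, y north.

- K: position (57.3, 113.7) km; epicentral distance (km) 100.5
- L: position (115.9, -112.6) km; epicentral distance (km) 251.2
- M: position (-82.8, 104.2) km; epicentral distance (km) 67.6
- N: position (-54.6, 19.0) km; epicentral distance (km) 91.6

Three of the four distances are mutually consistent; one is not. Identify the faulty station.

K

Solve using three stations at a time. Using L, M, N (subtract circle equations pairwise → linear system) gives (x, y) ≈ (-15.1, 101.8).
Distances from that point to each station vs reported:
  K: calculated 73.4 vs reported 100.5 → residual 27.1 km
  L: calculated 251.2 vs reported 251.2 → residual 0.0 km
  M: calculated 67.7 vs reported 67.6 → residual 0.1 km
  N: calculated 91.7 vs reported 91.6 → residual 0.1 km
L, M, N are mutually consistent (residuals ≈ 0); K is off by 27.1 km.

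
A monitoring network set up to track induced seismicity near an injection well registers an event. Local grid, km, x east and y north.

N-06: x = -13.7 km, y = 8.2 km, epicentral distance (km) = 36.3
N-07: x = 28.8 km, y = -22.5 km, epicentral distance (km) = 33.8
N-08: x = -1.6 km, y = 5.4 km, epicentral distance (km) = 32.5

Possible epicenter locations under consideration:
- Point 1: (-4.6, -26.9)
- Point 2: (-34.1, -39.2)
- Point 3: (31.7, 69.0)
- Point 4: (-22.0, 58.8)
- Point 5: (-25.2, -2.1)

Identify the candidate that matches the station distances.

Point 1

For each candidate, compare |candidate − station| to the reported distance:
Point 1: residuals N-06 0.0, N-07 0.1, N-08 0.1 → max 0.1 km
Point 2: residuals N-06 15.3, N-07 31.3, N-08 22.7 → max 31.3 km
Point 3: residuals N-06 39.6, N-07 57.7, N-08 39.3 → max 57.7 km
Point 4: residuals N-06 15.0, N-07 62.1, N-08 24.7 → max 62.1 km
Point 5: residuals N-06 20.9, N-07 23.9, N-08 7.7 → max 23.9 km
Only Point 1 has all residuals ≈ 0.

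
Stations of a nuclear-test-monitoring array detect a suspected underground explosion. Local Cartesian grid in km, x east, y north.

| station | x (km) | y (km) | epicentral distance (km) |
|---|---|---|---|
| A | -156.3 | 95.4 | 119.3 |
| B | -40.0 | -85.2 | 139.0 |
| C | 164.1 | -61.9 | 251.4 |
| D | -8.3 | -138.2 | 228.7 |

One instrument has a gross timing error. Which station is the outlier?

Solve using three stations at a time. Using A, C, D (subtract circle equations pairwise → linear system) gives (x, y) ≈ (-37.2, 88.6).
Distances from that point to each station vs reported:
  A: calculated 119.3 vs reported 119.3 → residual 0.0 km
  B: calculated 173.9 vs reported 139.0 → residual 34.9 km
  C: calculated 251.4 vs reported 251.4 → residual 0.0 km
  D: calculated 228.7 vs reported 228.7 → residual 0.0 km
A, C, D are mutually consistent (residuals ≈ 0); B is off by 34.9 km.

B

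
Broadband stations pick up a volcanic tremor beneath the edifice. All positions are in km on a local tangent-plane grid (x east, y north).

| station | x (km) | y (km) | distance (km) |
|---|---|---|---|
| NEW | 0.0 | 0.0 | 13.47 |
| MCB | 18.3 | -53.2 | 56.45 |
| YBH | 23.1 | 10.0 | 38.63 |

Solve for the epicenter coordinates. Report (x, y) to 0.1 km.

Circle about each station: x² + y² = 13.47²; (x − 18.3)² + (y + 53.2)² = 56.45²; (x − 23.1)² + (y − 10.0)² = 38.63².
Subtracting pairs of circle equations eliminates x²+y² and gives linear equations (the radical axes):
36.6 x − 106.4 y = 159.97
46.2 x + 20.0 y = -677.23
Solving the 2×2 system: x ≈ -12.2, y ≈ -5.7 km.

(-12.2, -5.7)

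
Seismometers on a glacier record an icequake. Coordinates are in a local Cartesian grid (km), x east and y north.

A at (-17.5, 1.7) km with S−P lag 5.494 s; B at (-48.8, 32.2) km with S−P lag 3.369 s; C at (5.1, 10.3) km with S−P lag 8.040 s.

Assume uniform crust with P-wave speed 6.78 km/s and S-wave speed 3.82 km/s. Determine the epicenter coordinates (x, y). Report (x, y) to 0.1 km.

Distance from S−P lag: d = Δt · v_P v_S / (v_P − v_S) = Δt · (6.78·3.82)/(6.78−3.82) ≈ 8.7499·Δt.
So d_A = 48.07, d_B = 29.48, d_C = 70.35 km.
Circle about each station: (x + 17.5)² + (y − 1.7)² = 48.07²; (x + 48.8)² + (y − 32.2)² = 29.48²; (x − 5.1)² + (y − 10.3)² = 70.35².
Subtracting pairs of circle equations eliminates x²+y² and gives linear equations (the radical axes):
-62.6 x + 61.0 y = 4550.79
45.2 x + 17.2 y = -2815.44
Solving the 2×2 system: x ≈ -65.2, y ≈ 7.7 km.
Check against A (with the unrounded x, y): √((x + 17.5)²+(y − 1.7)²) = 48.08 ≈ 48.07 km. ✓

(-65.2, 7.7)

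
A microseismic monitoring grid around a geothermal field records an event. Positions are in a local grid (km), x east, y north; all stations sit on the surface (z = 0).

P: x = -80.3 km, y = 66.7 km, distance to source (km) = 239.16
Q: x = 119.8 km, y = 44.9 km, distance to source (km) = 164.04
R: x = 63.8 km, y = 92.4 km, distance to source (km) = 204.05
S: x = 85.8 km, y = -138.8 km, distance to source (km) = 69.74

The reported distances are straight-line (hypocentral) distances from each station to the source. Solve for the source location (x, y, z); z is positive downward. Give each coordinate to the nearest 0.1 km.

(78.2, -102.4, 59.0)

Each station gives a sphere (x−x_i)² + (y−y_i)² + z² = d_i² (stations at z=0).
Subtracting the P sphere from Q and R: z² cancels, leaving linear equations in x and y:
400.2 x − 43.6 y = 35759.45
288.2 x + 51.4 y = 17272.32
Solving: x ≈ 78.197, y ≈ -102.412 km (keep extra digits for the depth step; rounded: 78.2, -102.4).
Then from the P sphere: z² = 239.16² − (x + 80.3)² − (y − 66.7)² with x = 78.197, y = -102.412, so z ≈ 58.969 ≈ 59.0 km.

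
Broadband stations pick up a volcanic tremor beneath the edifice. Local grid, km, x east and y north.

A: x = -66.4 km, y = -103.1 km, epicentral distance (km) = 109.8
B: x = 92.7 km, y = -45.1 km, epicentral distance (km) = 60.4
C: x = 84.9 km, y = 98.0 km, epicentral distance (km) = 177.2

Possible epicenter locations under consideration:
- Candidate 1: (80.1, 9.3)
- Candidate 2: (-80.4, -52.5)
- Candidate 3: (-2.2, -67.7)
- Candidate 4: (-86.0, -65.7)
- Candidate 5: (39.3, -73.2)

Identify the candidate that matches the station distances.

Candidate 5

For each candidate, compare |candidate − station| to the reported distance:
Candidate 1: residuals A 74.9, B 4.6, C 88.4 → max 88.4 km
Candidate 2: residuals A 57.3, B 112.9, C 46.3 → max 112.9 km
Candidate 3: residuals A 36.5, B 37.2, C 10.0 → max 37.2 km
Candidate 4: residuals A 67.6, B 119.5, C 59.5 → max 119.5 km
Candidate 5: residuals A 0.0, B 0.1, C 0.0 → max 0.1 km
Only Candidate 5 has all residuals ≈ 0.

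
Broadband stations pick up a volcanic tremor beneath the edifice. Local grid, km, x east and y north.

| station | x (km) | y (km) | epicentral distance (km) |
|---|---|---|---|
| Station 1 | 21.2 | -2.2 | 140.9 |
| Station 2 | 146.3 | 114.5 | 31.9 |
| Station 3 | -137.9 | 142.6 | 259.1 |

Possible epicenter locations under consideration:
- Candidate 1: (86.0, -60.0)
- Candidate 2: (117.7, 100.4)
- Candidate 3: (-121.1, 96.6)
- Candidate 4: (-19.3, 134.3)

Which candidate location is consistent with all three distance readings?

Candidate 2

For each candidate, compare |candidate − station| to the reported distance:
Candidate 1: residuals Station 1 54.1, Station 2 152.7, Station 3 42.9 → max 152.7 km
Candidate 2: residuals Station 1 0.0, Station 2 0.0, Station 3 0.0 → max 0.0 km
Candidate 3: residuals Station 1 32.3, Station 2 236.1, Station 3 210.1 → max 236.1 km
Candidate 4: residuals Station 1 1.5, Station 2 134.9, Station 3 140.2 → max 140.2 km
Only Candidate 2 has all residuals ≈ 0.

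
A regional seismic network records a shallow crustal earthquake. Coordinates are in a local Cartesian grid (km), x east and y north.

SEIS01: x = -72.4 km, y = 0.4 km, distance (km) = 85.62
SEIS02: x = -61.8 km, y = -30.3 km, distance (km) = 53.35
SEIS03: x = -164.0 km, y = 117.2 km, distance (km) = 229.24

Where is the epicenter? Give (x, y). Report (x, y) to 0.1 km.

Circle about each station: (x + 72.4)² + (y − 0.4)² = 85.62²; (x + 61.8)² + (y + 30.3)² = 53.35²; (x + 164.0)² + (y − 117.2)² = 229.24².
Subtracting the SEIS01 equation from the SEIS02 and SEIS03 equations removes the quadratic terms:
21.2 x − 61.4 y = 3979.97
-183.2 x + 233.6 y = -9830.27
Solving the 2×2 system: x ≈ -51.8, y ≈ -82.7 km.

-51.8 km east, -82.7 km north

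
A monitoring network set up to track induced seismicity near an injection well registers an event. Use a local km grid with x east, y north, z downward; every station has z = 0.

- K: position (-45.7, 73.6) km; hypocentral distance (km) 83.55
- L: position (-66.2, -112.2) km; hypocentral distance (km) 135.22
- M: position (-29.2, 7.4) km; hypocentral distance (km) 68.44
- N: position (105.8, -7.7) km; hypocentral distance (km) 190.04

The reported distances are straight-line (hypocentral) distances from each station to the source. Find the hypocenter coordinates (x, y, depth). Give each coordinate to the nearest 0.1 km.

x ≈ -76.6 km, y ≈ 13.4 km, depth ≈ 49.0 km

Each station gives a sphere (x−x_i)² + (y−y_i)² + z² = d_i² (stations at z=0).
Subtracting the K sphere from L and M: z² cancels, leaving linear equations in x and y:
-41.0 x − 371.6 y = -1838.02
33.0 x − 132.4 y = -4301.48
Solving: x ≈ -76.596, y ≈ 13.397 km (keep extra digits for the depth step; rounded: -76.6, 13.4).
Then from the K sphere: z² = 83.55² − (x + 45.7)² − (y − 73.6)² with x = -76.596, y = 13.397, so z ≈ 49.007 ≈ 49.0 km.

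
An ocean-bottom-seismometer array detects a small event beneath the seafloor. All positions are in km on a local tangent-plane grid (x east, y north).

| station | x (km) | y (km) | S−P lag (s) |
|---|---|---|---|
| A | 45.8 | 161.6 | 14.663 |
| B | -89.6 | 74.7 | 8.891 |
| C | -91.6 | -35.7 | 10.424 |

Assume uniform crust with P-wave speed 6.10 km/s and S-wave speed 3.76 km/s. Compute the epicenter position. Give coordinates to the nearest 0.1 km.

-14.2 km east, 31.0 km north

Distance from S−P lag: d = Δt · v_P v_S / (v_P − v_S) = Δt · (6.10·3.76)/(6.10−3.76) ≈ 9.8017·Δt.
So d_A = 143.72, d_B = 87.15, d_C = 102.17 km.
Circle about each station: (x − 45.8)² + (y − 161.6)² = 143.72²; (x + 89.6)² + (y − 74.7)² = 87.15²; (x + 91.6)² + (y + 35.7)² = 102.17².
Subtracting the A equation from the B and C equations removes the quadratic terms:
-270.8 x − 173.8 y = -1543.63
-274.8 x − 394.6 y = -8330.42
Solving the 2×2 system: x ≈ -14.2, y ≈ 31.0 km.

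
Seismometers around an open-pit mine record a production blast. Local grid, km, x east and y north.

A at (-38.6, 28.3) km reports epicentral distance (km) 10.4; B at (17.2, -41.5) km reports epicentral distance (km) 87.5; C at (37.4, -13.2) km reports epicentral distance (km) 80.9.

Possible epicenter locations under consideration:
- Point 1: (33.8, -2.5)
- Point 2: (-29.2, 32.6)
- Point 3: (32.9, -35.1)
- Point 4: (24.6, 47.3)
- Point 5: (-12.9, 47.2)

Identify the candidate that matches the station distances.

For each candidate, compare |candidate − station| to the reported distance:
Point 1: residuals A 68.3, B 45.1, C 69.6 → max 69.6 km
Point 2: residuals A 0.1, B 0.1, C 0.1 → max 0.1 km
Point 3: residuals A 85.2, B 70.5, C 58.5 → max 85.2 km
Point 4: residuals A 55.6, B 1.6, C 19.1 → max 55.6 km
Point 5: residuals A 21.5, B 6.2, C 2.3 → max 21.5 km
Only Point 2 has all residuals ≈ 0.

Point 2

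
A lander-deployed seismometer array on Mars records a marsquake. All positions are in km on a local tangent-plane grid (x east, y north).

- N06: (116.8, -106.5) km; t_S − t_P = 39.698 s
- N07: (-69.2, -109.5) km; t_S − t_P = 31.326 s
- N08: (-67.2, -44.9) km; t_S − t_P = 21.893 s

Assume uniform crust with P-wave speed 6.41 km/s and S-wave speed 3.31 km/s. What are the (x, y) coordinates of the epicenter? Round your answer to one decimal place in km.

(-54.5, 104.4)

Distance from S−P lag: d = Δt · v_P v_S / (v_P − v_S) = Δt · (6.41·3.31)/(6.41−3.31) ≈ 6.8442·Δt.
So d_N06 = 271.70, d_N07 = 214.40, d_N08 = 149.84 km.
Circle about each station: (x − 116.8)² + (y + 106.5)² = 271.70²; (x + 69.2)² + (y + 109.5)² = 214.40²; (x + 67.2)² + (y + 44.9)² = 149.84².
Subtracting the N06 equation from the N07 and N08 equations removes the quadratic terms:
-372.0 x − 6.0 y = 19647.93
-368.0 x + 123.2 y = 32916.22
Solving the 2×2 system: x ≈ -54.5, y ≈ 104.4 km.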